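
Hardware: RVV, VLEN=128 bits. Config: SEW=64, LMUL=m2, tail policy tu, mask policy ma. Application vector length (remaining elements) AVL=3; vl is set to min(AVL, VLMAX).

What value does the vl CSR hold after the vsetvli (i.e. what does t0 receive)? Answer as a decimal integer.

VLMAX = (128 × 2) / 64 = 4 lanes
vl ← min(3, 4) = 3

vl = 3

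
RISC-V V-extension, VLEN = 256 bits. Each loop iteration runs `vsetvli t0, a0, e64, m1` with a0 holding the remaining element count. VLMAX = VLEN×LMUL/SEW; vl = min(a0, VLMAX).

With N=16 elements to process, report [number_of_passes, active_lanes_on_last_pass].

lanes per group: 256·1/64 = 4
iterations = ceil(16/4) = 4; final-pass vl = 4

[iterations, last_vl] = [4, 4]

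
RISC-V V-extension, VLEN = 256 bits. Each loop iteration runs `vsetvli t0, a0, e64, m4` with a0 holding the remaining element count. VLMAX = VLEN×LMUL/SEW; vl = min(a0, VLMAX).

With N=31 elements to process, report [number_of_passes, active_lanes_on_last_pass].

[iterations, last_vl] = [2, 15]

VLMAX = VLEN×LMUL/SEW = 256×4/64 = 16
N=31: ⌈31/16⌉ = 2 iters; last vl = 31 − 1×16 = 15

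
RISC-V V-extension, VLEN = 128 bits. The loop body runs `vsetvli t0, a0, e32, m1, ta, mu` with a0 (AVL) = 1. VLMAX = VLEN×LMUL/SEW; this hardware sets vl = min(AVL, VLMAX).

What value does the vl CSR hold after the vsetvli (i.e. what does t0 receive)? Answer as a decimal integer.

vl = 1

lanes per group: 128·1/32 = 4
vl ← min(1, 4) = 1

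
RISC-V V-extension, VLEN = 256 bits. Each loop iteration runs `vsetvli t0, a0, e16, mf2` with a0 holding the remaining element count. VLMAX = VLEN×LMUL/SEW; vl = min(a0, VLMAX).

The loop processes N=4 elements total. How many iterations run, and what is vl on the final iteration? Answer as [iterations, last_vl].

VLMAX = VLEN×LMUL/SEW = 256×1/2/16 = 8
iterations = ceil(4/8) = 1; final-pass vl = 4

[iterations, last_vl] = [1, 4]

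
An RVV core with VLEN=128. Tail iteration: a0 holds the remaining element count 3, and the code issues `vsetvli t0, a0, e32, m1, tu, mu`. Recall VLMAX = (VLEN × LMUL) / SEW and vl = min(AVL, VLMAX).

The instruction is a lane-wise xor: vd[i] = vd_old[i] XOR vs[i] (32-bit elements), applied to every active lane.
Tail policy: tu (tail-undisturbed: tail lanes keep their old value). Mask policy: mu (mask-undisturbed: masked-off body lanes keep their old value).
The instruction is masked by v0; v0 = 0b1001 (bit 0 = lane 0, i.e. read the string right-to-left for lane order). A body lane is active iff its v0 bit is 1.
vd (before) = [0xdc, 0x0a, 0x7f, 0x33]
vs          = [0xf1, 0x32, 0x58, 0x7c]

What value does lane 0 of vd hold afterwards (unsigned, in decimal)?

vd[0] = 45

VLMAX = VLEN×LMUL/SEW = 128×1/32 = 4
AVL=3 ≤ VLMAX=4, so vl = 3
vd[0] xor(0xdc,0xf1) -> 0x2d
vd[1] mask-off/keep -> 0x0a
vd[2] mask-off/keep -> 0x7f
vd[3] tail/keep -> 0x33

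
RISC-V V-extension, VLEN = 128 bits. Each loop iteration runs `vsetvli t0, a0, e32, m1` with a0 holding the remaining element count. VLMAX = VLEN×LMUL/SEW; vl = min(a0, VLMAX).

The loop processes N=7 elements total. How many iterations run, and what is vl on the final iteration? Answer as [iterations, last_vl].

VLMAX = (128 × 1) / 32 = 4 lanes
7 elements at 4/iter → 2 passes, remainder 3 on the last

[iterations, last_vl] = [2, 3]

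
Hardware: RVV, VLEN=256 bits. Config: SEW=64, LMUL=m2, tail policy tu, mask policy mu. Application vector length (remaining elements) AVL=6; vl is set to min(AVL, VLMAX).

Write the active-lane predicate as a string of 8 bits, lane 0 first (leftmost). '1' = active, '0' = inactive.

predicate = 11111100

VLMAX = (256 × 2) / 64 = 8 lanes
AVL=6 ≤ VLMAX=8, so vl = 6
bits (lane 0 leftmost): 11111100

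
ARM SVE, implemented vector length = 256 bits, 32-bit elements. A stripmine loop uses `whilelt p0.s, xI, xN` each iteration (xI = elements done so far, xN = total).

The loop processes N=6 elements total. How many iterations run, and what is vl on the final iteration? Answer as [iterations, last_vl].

register lanes = 256/32 = 8
N=6: ⌈6/8⌉ = 1 iters; last vl = 6 − 0×8 = 6

[iterations, last_vl] = [1, 6]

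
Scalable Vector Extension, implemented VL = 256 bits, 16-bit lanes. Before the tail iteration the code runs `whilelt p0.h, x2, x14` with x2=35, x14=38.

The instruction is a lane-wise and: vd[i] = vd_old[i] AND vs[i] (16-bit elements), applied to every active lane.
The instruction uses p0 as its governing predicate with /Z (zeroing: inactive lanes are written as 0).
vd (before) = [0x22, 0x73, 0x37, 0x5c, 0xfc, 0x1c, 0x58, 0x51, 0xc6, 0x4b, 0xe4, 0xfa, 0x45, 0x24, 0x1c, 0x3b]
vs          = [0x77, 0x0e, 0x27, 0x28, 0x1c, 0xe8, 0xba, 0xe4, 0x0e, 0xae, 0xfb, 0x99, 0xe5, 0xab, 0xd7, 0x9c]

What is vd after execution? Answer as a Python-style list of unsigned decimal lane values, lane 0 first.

vd = [34, 2, 39, 0, 0, 0, 0, 0, 0, 0, 0, 0, 0, 0, 0, 0]

lane count: 256 div 16 = 16
p0[j] = (35+j < 38); true for j=0..2 → 3 lanes set
  i=0: and(0x22,0x77) → 34
  i=1: and(0x73,0x0e) → 2
  i=2: and(0x37,0x27) → 39
  i=3: tail/zero → 0
  i=4: tail/zero → 0
  i=5: tail/zero → 0
  i=6: tail/zero → 0
  i=7: tail/zero → 0
  i=8: tail/zero → 0
  i=9: tail/zero → 0
  i=10: tail/zero → 0
  i=11: tail/zero → 0
  i=12: tail/zero → 0
  i=13: tail/zero → 0
  i=14: tail/zero → 0
  i=15: tail/zero → 0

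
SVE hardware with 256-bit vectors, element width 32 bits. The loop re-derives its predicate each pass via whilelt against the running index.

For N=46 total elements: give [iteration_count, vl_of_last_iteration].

[iterations, last_vl] = [6, 6]

256-bit reg / 32-bit elem → 8 lanes
46 elements at 8/iter → 6 passes, remainder 6 on the last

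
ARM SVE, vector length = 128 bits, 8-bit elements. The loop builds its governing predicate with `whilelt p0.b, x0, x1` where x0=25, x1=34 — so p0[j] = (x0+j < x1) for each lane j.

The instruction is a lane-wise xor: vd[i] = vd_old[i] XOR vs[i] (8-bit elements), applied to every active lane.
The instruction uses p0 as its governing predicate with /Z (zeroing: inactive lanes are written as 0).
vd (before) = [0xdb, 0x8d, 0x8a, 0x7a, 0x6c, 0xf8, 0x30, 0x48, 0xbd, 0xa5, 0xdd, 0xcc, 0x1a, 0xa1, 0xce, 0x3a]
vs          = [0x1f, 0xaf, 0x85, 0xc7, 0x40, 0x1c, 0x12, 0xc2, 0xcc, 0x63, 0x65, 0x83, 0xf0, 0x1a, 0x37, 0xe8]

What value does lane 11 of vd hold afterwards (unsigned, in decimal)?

vd[11] = 0

lane count: 128 div 8 = 16
active while 25+j < 34, i.e. j ∈ [0,9) capped at 16 ⇒ 9
  i=0: xor(0xdb,0x1f) → 196
  i=1: xor(0x8d,0xaf) → 34
  i=2: xor(0x8a,0x85) → 15
  i=3: xor(0x7a,0xc7) → 189
  i=4: xor(0x6c,0x40) → 44
  i=5: xor(0xf8,0x1c) → 228
  i=6: xor(0x30,0x12) → 34
  i=7: xor(0x48,0xc2) → 138
  i=8: xor(0xbd,0xcc) → 113
  i=9: tail/zero → 0
  i=10: tail/zero → 0
  i=11: tail/zero → 0
  i=12: tail/zero → 0
  i=13: tail/zero → 0
  i=14: tail/zero → 0
  i=15: tail/zero → 0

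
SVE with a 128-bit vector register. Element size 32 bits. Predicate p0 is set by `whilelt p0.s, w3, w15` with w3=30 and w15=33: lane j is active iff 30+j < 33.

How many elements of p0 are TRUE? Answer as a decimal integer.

register lanes = 128/32 = 4
whilelt: lane j active iff 30+j < 33 → j < 3 → 3 active

vl = 3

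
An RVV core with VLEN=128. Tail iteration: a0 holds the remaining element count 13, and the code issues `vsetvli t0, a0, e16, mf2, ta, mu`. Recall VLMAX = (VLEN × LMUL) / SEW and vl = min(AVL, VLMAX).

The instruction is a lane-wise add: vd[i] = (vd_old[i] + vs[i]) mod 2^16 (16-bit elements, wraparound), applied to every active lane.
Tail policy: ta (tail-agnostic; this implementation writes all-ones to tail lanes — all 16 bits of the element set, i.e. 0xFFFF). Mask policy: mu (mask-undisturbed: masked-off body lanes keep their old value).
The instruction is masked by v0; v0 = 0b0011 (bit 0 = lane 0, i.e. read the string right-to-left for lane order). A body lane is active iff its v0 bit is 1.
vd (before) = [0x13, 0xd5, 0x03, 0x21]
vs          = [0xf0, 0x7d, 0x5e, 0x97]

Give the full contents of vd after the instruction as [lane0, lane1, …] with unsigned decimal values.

VLMAX = (128 × 1/2) / 16 = 4 lanes
vl = min(AVL, VLMAX) = min(13, 4) = 4
lane  0: add(0x13,0xf0) ⇒ 0x103
lane  1: add(0xd5,0x7d) ⇒ 0x152
lane  2: mask-off/keep ⇒ 0x03
lane  3: mask-off/keep ⇒ 0x21

vd = [259, 338, 3, 33]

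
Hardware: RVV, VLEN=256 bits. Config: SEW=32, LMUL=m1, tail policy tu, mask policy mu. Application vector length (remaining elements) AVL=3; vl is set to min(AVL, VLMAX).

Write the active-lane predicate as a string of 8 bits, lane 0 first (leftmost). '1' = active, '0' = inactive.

predicate = 11100000

VLMAX = VLEN×LMUL/SEW = 256×1/32 = 8
vl = min(AVL, VLMAX) = min(3, 8) = 3
bits (lane 0 leftmost): 11100000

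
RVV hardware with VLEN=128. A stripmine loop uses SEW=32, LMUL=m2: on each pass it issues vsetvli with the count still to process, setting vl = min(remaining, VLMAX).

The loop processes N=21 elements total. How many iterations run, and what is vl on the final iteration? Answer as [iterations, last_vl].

[iterations, last_vl] = [3, 5]

lanes per group: 128·2/32 = 8
N=21: ⌈21/8⌉ = 3 iters; last vl = 21 − 2×8 = 5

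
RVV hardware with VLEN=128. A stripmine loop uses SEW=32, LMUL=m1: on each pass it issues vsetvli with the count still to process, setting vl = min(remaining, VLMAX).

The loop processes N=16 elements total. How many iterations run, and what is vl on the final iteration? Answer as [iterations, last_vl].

VLMAX = (128 × 1) / 32 = 4 lanes
iterations = ceil(16/4) = 4; final-pass vl = 4

[iterations, last_vl] = [4, 4]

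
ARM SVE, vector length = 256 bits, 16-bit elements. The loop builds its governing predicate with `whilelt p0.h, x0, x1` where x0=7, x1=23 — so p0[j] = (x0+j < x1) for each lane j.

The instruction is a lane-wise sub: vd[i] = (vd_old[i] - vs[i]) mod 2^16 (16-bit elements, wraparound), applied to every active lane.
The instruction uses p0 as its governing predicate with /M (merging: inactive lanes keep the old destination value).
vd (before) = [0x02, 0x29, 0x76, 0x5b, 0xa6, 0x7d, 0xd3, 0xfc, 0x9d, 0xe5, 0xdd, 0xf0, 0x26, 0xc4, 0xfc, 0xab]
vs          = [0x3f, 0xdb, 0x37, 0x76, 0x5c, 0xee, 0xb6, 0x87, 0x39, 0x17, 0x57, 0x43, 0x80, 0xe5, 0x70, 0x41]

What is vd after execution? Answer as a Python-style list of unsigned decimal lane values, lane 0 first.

lane count: 256 div 16 = 16
p0[j] = (7+j < 23); true for j=0..15 → 16 lanes set
[0] sub(0x02,0x3f) = 0xffc3
[1] sub(0x29,0xdb) = 0xff4e
[2] sub(0x76,0x37) = 0x3f
[3] sub(0x5b,0x76) = 0xffe5
[4] sub(0xa6,0x5c) = 0x4a
[5] sub(0x7d,0xee) = 0xff8f
[6] sub(0xd3,0xb6) = 0x1d
[7] sub(0xfc,0x87) = 0x75
[8] sub(0x9d,0x39) = 0x64
[9] sub(0xe5,0x17) = 0xce
[10] sub(0xdd,0x57) = 0x86
[11] sub(0xf0,0x43) = 0xad
[12] sub(0x26,0x80) = 0xffa6
[13] sub(0xc4,0xe5) = 0xffdf
[14] sub(0xfc,0x70) = 0x8c
[15] sub(0xab,0x41) = 0x6a

vd = [65475, 65358, 63, 65509, 74, 65423, 29, 117, 100, 206, 134, 173, 65446, 65503, 140, 106]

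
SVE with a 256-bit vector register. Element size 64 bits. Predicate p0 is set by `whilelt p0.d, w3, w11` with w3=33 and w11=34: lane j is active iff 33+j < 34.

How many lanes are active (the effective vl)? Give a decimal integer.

vl = 1

256-bit reg / 64-bit elem → 4 lanes
whilelt: lane j active iff 33+j < 34 → j < 1 → 1 active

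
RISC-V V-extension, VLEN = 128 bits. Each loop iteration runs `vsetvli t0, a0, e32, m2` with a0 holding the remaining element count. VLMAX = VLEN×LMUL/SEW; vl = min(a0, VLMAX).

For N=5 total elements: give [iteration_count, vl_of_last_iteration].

[iterations, last_vl] = [1, 5]

VLMAX = VLEN×LMUL/SEW = 128×2/32 = 8
iterations = ceil(5/8) = 1; final-pass vl = 5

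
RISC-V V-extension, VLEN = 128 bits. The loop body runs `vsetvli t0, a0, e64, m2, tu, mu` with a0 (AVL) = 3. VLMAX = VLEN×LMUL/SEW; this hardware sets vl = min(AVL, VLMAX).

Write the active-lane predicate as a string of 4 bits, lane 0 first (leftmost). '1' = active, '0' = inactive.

predicate = 1110

lanes per group: 128·2/64 = 4
AVL=3 ≤ VLMAX=4, so vl = 3
bits (lane 0 leftmost): 1110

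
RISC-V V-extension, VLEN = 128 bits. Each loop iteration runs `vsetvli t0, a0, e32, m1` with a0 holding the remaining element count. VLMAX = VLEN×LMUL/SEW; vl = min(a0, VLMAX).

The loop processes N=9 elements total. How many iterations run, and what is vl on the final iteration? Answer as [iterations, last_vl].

[iterations, last_vl] = [3, 1]

lanes per group: 128·1/32 = 4
N=9: ⌈9/4⌉ = 3 iters; last vl = 9 − 2×4 = 1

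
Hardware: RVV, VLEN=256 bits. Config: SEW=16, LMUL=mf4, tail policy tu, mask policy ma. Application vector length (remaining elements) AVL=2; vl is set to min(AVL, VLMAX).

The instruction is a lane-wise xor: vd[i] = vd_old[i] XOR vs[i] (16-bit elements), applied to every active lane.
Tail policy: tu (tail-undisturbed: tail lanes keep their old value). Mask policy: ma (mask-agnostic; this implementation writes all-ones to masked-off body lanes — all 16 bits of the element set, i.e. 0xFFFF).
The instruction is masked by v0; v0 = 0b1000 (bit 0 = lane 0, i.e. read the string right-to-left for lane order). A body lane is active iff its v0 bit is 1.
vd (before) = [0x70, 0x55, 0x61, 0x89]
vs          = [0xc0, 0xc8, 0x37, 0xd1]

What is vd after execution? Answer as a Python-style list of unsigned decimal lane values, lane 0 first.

VLMAX = (256 × 1/4) / 16 = 4 lanes
AVL=2 ≤ VLMAX=4, so vl = 2
vd[0] mask-off/ones -> 0xffff
vd[1] mask-off/ones -> 0xffff
vd[2] tail/keep -> 0x61
vd[3] tail/keep -> 0x89

vd = [65535, 65535, 97, 137]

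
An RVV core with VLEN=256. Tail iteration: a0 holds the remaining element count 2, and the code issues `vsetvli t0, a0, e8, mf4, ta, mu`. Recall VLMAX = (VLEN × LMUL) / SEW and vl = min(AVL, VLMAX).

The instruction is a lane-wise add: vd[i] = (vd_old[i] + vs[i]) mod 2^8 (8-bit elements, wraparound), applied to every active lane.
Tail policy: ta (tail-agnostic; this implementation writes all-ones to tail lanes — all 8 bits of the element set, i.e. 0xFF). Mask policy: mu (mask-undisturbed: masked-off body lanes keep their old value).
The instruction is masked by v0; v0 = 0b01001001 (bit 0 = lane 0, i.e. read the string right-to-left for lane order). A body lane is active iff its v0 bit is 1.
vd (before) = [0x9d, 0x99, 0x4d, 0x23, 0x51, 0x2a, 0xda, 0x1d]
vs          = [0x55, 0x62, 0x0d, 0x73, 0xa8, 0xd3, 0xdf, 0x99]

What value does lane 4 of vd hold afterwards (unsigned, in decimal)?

lanes per group: 256·1/4/8 = 8
AVL=2 ≤ VLMAX=8, so vl = 2
vd[0] add(0x9d,0x55) -> 0xf2
vd[1] mask-off/keep -> 0x99
vd[2] tail/ones -> 0xff
vd[3] tail/ones -> 0xff
vd[4] tail/ones -> 0xff
vd[5] tail/ones -> 0xff
vd[6] tail/ones -> 0xff
vd[7] tail/ones -> 0xff

vd[4] = 255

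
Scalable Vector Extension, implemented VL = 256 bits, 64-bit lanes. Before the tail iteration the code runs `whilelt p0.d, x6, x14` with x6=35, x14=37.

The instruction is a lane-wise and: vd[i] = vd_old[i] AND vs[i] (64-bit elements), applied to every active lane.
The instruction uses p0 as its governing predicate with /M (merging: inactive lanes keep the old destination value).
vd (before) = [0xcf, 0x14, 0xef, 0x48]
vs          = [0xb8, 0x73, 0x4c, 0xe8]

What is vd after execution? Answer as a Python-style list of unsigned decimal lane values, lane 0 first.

register lanes = 256/64 = 4
whilelt: lane j active iff 35+j < 37 → j < 2 → 2 active
[0] and(0xcf,0xb8) = 0x88
[1] and(0x14,0x73) = 0x10
[2] tail/keep = 0xef
[3] tail/keep = 0x48

vd = [136, 16, 239, 72]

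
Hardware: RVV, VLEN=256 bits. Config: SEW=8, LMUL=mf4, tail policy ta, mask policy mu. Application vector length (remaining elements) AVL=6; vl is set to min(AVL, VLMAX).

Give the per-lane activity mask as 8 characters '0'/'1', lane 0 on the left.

VLMAX = VLEN×LMUL/SEW = 256×1/4/8 = 8
vl = min(AVL, VLMAX) = min(6, 8) = 6
bits (lane 0 leftmost): 11111100

predicate = 11111100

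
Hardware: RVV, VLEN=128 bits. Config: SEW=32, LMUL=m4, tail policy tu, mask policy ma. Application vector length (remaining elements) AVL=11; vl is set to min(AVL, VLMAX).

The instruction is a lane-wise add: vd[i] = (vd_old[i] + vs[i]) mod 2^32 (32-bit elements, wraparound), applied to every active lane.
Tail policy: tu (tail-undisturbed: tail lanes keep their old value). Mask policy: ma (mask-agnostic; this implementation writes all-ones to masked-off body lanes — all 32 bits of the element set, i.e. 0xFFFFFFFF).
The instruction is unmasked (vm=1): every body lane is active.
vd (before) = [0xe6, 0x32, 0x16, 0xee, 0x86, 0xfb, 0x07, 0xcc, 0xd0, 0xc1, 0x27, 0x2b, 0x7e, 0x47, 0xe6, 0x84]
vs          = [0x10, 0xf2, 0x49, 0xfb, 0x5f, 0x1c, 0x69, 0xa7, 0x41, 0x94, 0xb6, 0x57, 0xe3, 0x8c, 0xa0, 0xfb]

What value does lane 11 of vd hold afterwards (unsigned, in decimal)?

vd[11] = 43

lanes per group: 128·4/32 = 16
AVL=11 ≤ VLMAX=16, so vl = 11
lane  0: add(0xe6,0x10) ⇒ 0xf6
lane  1: add(0x32,0xf2) ⇒ 0x124
lane  2: add(0x16,0x49) ⇒ 0x5f
lane  3: add(0xee,0xfb) ⇒ 0x1e9
lane  4: add(0x86,0x5f) ⇒ 0xe5
lane  5: add(0xfb,0x1c) ⇒ 0x117
lane  6: add(0x07,0x69) ⇒ 0x70
lane  7: add(0xcc,0xa7) ⇒ 0x173
lane  8: add(0xd0,0x41) ⇒ 0x111
lane  9: add(0xc1,0x94) ⇒ 0x155
lane 10: add(0x27,0xb6) ⇒ 0xdd
lane 11: tail/keep ⇒ 0x2b
lane 12: tail/keep ⇒ 0x7e
lane 13: tail/keep ⇒ 0x47
lane 14: tail/keep ⇒ 0xe6
lane 15: tail/keep ⇒ 0x84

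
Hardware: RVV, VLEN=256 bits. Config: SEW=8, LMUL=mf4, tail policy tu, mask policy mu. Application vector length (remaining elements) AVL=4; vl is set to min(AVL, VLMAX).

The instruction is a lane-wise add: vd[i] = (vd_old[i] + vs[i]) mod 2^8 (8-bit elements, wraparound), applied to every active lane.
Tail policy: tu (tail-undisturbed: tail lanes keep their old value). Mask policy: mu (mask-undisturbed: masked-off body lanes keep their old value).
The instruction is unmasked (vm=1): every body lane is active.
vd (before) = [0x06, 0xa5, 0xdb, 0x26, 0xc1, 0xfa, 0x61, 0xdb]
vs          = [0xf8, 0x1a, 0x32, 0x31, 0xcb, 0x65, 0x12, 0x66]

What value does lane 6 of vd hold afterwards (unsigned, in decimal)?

VLMAX = VLEN×LMUL/SEW = 256×1/4/8 = 8
vl ← min(4, 8) = 4
  i=0: add(0x06,0xf8) → 254
  i=1: add(0xa5,0x1a) → 191
  i=2: add(0xdb,0x32) → 13
  i=3: add(0x26,0x31) → 87
  i=4: tail/keep → 193
  i=5: tail/keep → 250
  i=6: tail/keep → 97
  i=7: tail/keep → 219

vd[6] = 97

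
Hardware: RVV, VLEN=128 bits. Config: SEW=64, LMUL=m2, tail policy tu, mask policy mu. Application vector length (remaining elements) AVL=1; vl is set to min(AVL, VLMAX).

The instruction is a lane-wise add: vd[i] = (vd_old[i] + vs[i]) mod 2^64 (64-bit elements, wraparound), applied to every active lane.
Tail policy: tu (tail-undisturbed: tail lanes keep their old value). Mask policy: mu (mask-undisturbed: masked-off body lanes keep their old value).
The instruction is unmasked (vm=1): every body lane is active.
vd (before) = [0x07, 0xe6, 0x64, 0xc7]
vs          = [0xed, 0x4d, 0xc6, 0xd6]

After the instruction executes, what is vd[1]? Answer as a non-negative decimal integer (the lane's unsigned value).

VLMAX = (128 × 2) / 64 = 4 lanes
vl = min(AVL, VLMAX) = min(1, 4) = 1
[0] add(0x07,0xed) = 0xf4
[1] tail/keep = 0xe6
[2] tail/keep = 0x64
[3] tail/keep = 0xc7

vd[1] = 230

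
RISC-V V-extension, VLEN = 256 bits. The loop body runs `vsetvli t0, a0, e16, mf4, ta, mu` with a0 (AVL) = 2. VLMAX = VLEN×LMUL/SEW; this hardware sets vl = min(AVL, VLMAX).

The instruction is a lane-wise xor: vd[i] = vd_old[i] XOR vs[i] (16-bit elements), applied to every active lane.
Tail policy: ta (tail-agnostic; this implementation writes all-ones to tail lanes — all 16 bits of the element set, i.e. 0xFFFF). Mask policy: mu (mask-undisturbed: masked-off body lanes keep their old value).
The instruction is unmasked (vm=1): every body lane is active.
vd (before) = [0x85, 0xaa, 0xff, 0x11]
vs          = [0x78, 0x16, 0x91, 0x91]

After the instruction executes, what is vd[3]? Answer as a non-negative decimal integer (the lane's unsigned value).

vd[3] = 65535

VLMAX = (256 × 1/4) / 16 = 4 lanes
vl = min(AVL, VLMAX) = min(2, 4) = 2
[0] xor(0x85,0x78) = 0xfd
[1] xor(0xaa,0x16) = 0xbc
[2] tail/ones = 0xffff
[3] tail/ones = 0xffff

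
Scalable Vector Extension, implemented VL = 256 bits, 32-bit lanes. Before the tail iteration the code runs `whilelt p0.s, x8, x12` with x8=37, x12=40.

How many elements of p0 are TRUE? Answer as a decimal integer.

register lanes = 256/32 = 8
active while 37+j < 40, i.e. j ∈ [0,3) capped at 8 ⇒ 3

vl = 3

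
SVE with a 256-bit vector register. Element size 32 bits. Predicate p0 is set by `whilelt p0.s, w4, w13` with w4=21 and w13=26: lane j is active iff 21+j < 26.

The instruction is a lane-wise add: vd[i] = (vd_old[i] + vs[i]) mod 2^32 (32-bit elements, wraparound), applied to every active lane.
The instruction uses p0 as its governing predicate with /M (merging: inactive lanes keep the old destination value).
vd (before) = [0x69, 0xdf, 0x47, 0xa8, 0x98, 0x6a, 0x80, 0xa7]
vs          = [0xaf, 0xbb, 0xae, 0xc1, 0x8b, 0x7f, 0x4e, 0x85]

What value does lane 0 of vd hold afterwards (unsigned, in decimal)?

register lanes = 256/32 = 8
active while 21+j < 26, i.e. j ∈ [0,5) capped at 8 ⇒ 5
vd[0] add(0x69,0xaf) -> 0x118
vd[1] add(0xdf,0xbb) -> 0x19a
vd[2] add(0x47,0xae) -> 0xf5
vd[3] add(0xa8,0xc1) -> 0x169
vd[4] add(0x98,0x8b) -> 0x123
vd[5] tail/keep -> 0x6a
vd[6] tail/keep -> 0x80
vd[7] tail/keep -> 0xa7

vd[0] = 280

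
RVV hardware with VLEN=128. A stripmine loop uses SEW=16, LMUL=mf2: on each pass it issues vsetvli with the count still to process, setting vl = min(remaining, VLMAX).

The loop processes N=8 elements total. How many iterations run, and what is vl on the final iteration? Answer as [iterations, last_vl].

[iterations, last_vl] = [2, 4]

VLMAX = (128 × 1/2) / 16 = 4 lanes
N=8: ⌈8/4⌉ = 2 iters; last vl = 8 − 1×4 = 4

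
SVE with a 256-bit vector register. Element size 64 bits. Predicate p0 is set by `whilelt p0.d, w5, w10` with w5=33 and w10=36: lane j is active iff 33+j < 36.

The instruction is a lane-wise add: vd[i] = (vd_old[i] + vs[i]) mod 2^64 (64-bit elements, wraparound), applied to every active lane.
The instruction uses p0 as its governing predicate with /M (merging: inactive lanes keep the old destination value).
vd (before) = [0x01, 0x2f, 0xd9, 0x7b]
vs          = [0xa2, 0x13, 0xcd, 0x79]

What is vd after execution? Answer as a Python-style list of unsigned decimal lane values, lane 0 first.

vd = [163, 66, 422, 123]

lane count: 256 div 64 = 4
whilelt: lane j active iff 33+j < 36 → j < 3 → 3 active
[0] add(0x01,0xa2) = 0xa3
[1] add(0x2f,0x13) = 0x42
[2] add(0xd9,0xcd) = 0x1a6
[3] tail/keep = 0x7b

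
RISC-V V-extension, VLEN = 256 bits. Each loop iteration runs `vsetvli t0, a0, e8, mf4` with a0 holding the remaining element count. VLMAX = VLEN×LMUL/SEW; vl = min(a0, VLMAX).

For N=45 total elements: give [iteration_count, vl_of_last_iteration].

[iterations, last_vl] = [6, 5]

VLMAX = VLEN×LMUL/SEW = 256×1/4/8 = 8
N=45: ⌈45/8⌉ = 6 iters; last vl = 45 − 5×8 = 5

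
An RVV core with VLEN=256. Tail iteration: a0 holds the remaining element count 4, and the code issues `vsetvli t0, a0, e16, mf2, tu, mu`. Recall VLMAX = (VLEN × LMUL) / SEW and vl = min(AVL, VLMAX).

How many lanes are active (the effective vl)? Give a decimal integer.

VLMAX = VLEN×LMUL/SEW = 256×1/2/16 = 8
vl ← min(4, 8) = 4

vl = 4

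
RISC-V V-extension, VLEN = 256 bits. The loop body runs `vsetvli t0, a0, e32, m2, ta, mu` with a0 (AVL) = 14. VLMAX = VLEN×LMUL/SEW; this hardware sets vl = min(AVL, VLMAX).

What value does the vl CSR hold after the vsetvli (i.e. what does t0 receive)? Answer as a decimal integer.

vl = 14

VLMAX = (256 × 2) / 32 = 16 lanes
vl ← min(14, 16) = 14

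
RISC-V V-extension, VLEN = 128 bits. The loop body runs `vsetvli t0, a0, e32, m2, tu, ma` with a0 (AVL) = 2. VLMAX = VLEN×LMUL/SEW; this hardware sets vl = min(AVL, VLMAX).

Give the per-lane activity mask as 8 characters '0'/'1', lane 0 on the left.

lanes per group: 128·2/32 = 8
vl = min(AVL, VLMAX) = min(2, 8) = 2
bits (lane 0 leftmost): 11000000

predicate = 11000000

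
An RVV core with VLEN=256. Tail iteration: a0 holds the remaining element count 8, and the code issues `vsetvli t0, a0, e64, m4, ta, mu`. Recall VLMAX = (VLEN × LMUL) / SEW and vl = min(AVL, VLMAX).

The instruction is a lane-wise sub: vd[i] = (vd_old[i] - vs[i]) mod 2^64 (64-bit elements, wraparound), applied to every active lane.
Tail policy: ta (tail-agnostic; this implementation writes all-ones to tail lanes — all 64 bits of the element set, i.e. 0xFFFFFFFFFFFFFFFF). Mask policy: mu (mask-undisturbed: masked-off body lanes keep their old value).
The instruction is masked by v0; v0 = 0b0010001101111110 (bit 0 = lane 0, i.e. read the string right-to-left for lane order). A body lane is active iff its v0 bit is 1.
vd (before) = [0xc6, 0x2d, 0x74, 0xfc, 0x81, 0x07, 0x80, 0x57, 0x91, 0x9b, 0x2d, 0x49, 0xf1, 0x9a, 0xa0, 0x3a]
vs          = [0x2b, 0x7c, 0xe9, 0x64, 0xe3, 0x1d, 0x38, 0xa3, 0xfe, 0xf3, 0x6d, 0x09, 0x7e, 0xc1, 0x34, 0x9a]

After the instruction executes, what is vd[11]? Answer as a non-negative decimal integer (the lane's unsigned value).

vd[11] = 18446744073709551615

lanes per group: 256·4/64 = 16
vl = min(AVL, VLMAX) = min(8, 16) = 8
lane  0: mask-off/keep ⇒ 0xc6
lane  1: sub(0x2d,0x7c) ⇒ 0xffffffffffffffb1
lane  2: sub(0x74,0xe9) ⇒ 0xffffffffffffff8b
lane  3: sub(0xfc,0x64) ⇒ 0x98
lane  4: sub(0x81,0xe3) ⇒ 0xffffffffffffff9e
lane  5: sub(0x07,0x1d) ⇒ 0xffffffffffffffea
lane  6: sub(0x80,0x38) ⇒ 0x48
lane  7: mask-off/keep ⇒ 0x57
lane  8: tail/ones ⇒ 0xffffffffffffffff
lane  9: tail/ones ⇒ 0xffffffffffffffff
lane 10: tail/ones ⇒ 0xffffffffffffffff
lane 11: tail/ones ⇒ 0xffffffffffffffff
lane 12: tail/ones ⇒ 0xffffffffffffffff
lane 13: tail/ones ⇒ 0xffffffffffffffff
lane 14: tail/ones ⇒ 0xffffffffffffffff
lane 15: tail/ones ⇒ 0xffffffffffffffff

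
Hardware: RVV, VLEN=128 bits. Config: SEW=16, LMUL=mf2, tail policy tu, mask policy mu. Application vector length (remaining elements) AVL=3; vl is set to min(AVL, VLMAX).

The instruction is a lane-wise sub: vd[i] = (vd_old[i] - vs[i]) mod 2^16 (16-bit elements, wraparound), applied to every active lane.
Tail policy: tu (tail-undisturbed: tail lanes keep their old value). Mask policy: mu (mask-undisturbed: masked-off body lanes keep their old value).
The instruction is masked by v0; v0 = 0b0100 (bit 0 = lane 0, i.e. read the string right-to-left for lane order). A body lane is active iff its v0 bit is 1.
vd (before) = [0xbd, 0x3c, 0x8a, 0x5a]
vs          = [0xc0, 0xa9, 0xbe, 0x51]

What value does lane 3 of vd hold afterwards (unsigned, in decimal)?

vd[3] = 90

VLMAX = (128 × 1/2) / 16 = 4 lanes
vl = min(AVL, VLMAX) = min(3, 4) = 3
lane  0: mask-off/keep ⇒ 0xbd
lane  1: mask-off/keep ⇒ 0x3c
lane  2: sub(0x8a,0xbe) ⇒ 0xffcc
lane  3: tail/keep ⇒ 0x5a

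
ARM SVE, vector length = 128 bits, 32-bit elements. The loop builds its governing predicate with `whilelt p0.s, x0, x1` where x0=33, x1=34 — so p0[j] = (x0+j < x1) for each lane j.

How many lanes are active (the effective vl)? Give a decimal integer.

128-bit reg / 32-bit elem → 4 lanes
active while 33+j < 34, i.e. j ∈ [0,1) capped at 4 ⇒ 1

vl = 1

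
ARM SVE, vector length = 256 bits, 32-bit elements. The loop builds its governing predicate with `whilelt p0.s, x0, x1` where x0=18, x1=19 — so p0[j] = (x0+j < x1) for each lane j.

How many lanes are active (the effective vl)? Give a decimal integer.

register lanes = 256/32 = 8
active while 18+j < 19, i.e. j ∈ [0,1) capped at 8 ⇒ 1

vl = 1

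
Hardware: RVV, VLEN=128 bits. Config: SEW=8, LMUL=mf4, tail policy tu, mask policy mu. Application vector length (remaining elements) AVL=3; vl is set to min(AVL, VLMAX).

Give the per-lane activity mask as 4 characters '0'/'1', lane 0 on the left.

predicate = 1110

VLMAX = VLEN×LMUL/SEW = 128×1/4/8 = 4
vl = min(AVL, VLMAX) = min(3, 4) = 3
bits (lane 0 leftmost): 1110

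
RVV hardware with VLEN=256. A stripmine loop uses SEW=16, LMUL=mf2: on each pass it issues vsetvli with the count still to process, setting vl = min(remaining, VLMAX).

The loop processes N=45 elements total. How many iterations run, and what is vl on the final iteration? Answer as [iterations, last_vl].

[iterations, last_vl] = [6, 5]

VLMAX = VLEN×LMUL/SEW = 256×1/2/16 = 8
iterations = ceil(45/8) = 6; final-pass vl = 5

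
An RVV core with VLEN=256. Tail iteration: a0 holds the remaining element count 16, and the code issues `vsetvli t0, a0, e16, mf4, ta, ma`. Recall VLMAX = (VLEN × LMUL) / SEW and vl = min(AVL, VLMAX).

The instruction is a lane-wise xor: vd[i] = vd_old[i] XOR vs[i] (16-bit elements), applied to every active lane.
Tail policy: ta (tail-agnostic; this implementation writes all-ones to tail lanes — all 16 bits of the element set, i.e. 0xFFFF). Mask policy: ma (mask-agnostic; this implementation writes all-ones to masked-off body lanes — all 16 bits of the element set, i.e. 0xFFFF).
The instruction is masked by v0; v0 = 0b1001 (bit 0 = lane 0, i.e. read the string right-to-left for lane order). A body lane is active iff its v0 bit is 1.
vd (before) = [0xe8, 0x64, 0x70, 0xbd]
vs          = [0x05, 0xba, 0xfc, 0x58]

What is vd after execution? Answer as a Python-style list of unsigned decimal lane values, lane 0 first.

lanes per group: 256·1/4/16 = 4
AVL=16 > VLMAX=4, so vl = 4
  i=0: xor(0xe8,0x05) → 237
  i=1: mask-off/ones → 65535
  i=2: mask-off/ones → 65535
  i=3: xor(0xbd,0x58) → 229

vd = [237, 65535, 65535, 229]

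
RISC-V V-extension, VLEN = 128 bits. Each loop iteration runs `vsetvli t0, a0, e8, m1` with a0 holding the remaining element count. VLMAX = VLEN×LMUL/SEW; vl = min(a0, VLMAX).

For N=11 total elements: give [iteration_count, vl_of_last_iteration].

VLMAX = VLEN×LMUL/SEW = 128×1/8 = 16
11 elements at 16/iter → 1 passes, remainder 11 on the last

[iterations, last_vl] = [1, 11]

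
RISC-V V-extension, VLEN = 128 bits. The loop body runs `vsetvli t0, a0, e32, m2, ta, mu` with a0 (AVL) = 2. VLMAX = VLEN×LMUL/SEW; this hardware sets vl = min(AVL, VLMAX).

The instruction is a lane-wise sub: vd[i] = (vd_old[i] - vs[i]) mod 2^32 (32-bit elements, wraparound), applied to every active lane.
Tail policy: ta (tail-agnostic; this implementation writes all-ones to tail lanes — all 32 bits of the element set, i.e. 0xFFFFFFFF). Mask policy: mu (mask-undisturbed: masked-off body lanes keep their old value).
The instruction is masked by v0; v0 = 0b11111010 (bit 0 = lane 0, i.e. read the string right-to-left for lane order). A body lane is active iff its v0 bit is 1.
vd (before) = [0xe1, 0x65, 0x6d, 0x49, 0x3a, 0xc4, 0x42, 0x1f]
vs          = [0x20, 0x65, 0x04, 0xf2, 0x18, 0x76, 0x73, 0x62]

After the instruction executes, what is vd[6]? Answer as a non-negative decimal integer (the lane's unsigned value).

VLMAX = (128 × 2) / 32 = 8 lanes
vl ← min(2, 8) = 2
  i=0: mask-off/keep → 225
  i=1: sub(0x65,0x65) → 0
  i=2: tail/ones → 4294967295
  i=3: tail/ones → 4294967295
  i=4: tail/ones → 4294967295
  i=5: tail/ones → 4294967295
  i=6: tail/ones → 4294967295
  i=7: tail/ones → 4294967295

vd[6] = 4294967295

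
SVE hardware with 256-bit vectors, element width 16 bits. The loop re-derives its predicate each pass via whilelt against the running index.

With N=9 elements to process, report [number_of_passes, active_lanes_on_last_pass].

[iterations, last_vl] = [1, 9]

256-bit reg / 16-bit elem → 16 lanes
iterations = ceil(9/16) = 1; final-pass vl = 9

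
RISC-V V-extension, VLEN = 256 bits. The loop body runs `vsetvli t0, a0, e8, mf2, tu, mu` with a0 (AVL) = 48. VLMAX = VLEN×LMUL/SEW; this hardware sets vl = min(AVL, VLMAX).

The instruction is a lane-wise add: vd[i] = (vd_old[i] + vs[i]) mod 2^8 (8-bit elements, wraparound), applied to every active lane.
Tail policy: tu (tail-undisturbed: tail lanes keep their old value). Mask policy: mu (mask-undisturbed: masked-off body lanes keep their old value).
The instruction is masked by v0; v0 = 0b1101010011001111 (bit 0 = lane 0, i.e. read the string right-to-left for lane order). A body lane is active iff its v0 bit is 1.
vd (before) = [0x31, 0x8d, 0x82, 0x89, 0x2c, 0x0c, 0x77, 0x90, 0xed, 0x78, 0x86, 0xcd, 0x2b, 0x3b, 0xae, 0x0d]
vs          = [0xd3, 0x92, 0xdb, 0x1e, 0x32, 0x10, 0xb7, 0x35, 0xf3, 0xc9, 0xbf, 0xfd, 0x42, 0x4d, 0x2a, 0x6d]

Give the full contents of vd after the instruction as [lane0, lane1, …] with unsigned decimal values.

VLMAX = VLEN×LMUL/SEW = 256×1/2/8 = 16
vl ← min(48, 16) = 16
lane  0: add(0x31,0xd3) ⇒ 0x04
lane  1: add(0x8d,0x92) ⇒ 0x1f
lane  2: add(0x82,0xdb) ⇒ 0x5d
lane  3: add(0x89,0x1e) ⇒ 0xa7
lane  4: mask-off/keep ⇒ 0x2c
lane  5: mask-off/keep ⇒ 0x0c
lane  6: add(0x77,0xb7) ⇒ 0x2e
lane  7: add(0x90,0x35) ⇒ 0xc5
lane  8: mask-off/keep ⇒ 0xed
lane  9: mask-off/keep ⇒ 0x78
lane 10: add(0x86,0xbf) ⇒ 0x45
lane 11: mask-off/keep ⇒ 0xcd
lane 12: add(0x2b,0x42) ⇒ 0x6d
lane 13: mask-off/keep ⇒ 0x3b
lane 14: add(0xae,0x2a) ⇒ 0xd8
lane 15: add(0x0d,0x6d) ⇒ 0x7a

vd = [4, 31, 93, 167, 44, 12, 46, 197, 237, 120, 69, 205, 109, 59, 216, 122]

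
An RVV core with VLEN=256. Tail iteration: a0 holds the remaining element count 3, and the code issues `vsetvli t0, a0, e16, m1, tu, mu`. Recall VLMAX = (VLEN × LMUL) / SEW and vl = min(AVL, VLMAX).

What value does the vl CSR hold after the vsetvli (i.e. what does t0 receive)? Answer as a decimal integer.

vl = 3

VLMAX = VLEN×LMUL/SEW = 256×1/16 = 16
vl = min(AVL, VLMAX) = min(3, 16) = 3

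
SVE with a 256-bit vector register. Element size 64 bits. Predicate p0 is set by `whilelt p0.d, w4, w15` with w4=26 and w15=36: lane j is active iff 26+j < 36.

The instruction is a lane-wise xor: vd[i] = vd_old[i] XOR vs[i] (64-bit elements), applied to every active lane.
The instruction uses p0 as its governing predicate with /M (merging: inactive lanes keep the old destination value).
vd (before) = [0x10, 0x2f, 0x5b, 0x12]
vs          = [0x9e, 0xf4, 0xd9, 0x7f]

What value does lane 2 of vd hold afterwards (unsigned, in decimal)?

vd[2] = 130

lane count: 256 div 64 = 4
p0[j] = (26+j < 36); true for j=0..3 → 4 lanes set
vd[0] xor(0x10,0x9e) -> 0x8e
vd[1] xor(0x2f,0xf4) -> 0xdb
vd[2] xor(0x5b,0xd9) -> 0x82
vd[3] xor(0x12,0x7f) -> 0x6d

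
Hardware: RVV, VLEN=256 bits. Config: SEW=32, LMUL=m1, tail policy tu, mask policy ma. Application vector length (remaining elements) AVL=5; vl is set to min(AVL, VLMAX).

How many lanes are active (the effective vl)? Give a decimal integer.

VLMAX = VLEN×LMUL/SEW = 256×1/32 = 8
vl = min(AVL, VLMAX) = min(5, 8) = 5

vl = 5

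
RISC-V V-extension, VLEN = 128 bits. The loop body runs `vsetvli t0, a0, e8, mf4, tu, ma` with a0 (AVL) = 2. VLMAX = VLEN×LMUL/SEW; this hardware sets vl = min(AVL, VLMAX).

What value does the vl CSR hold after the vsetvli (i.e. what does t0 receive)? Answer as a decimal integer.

vl = 2

VLMAX = VLEN×LMUL/SEW = 128×1/4/8 = 4
vl ← min(2, 4) = 2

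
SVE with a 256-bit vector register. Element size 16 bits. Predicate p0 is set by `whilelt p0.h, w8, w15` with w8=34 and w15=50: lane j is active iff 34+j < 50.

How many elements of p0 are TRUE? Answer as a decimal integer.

register lanes = 256/16 = 16
active while 34+j < 50, i.e. j ∈ [0,16) capped at 16 ⇒ 16

vl = 16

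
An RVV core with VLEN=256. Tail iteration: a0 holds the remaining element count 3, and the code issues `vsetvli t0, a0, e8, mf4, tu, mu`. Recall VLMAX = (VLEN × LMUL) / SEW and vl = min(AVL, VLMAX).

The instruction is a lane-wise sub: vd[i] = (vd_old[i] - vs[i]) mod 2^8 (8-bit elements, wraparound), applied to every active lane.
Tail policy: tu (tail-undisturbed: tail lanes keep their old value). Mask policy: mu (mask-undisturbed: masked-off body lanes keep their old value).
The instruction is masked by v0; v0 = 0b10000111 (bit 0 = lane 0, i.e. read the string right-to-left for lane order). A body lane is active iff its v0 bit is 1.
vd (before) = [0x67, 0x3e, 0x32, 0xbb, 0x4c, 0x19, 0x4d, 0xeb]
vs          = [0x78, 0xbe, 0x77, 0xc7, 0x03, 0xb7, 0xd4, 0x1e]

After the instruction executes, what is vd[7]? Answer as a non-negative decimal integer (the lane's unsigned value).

vd[7] = 235

VLMAX = VLEN×LMUL/SEW = 256×1/4/8 = 8
vl = min(AVL, VLMAX) = min(3, 8) = 3
  i=0: sub(0x67,0x78) → 239
  i=1: sub(0x3e,0xbe) → 128
  i=2: sub(0x32,0x77) → 187
  i=3: tail/keep → 187
  i=4: tail/keep → 76
  i=5: tail/keep → 25
  i=6: tail/keep → 77
  i=7: tail/keep → 235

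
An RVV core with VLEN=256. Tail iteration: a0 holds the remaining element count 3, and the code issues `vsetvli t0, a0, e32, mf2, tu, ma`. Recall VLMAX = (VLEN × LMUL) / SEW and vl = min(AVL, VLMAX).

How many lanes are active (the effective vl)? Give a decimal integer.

VLMAX = (256 × 1/2) / 32 = 4 lanes
vl = min(AVL, VLMAX) = min(3, 4) = 3

vl = 3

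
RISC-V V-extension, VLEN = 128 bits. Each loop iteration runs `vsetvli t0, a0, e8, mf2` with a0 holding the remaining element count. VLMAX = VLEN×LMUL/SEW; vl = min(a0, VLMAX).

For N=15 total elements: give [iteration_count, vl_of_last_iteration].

[iterations, last_vl] = [2, 7]

VLMAX = VLEN×LMUL/SEW = 128×1/2/8 = 8
15 elements at 8/iter → 2 passes, remainder 7 on the last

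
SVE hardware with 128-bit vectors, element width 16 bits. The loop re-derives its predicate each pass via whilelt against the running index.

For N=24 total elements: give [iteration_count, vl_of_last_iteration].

register lanes = 128/16 = 8
iterations = ceil(24/8) = 3; final-pass vl = 8

[iterations, last_vl] = [3, 8]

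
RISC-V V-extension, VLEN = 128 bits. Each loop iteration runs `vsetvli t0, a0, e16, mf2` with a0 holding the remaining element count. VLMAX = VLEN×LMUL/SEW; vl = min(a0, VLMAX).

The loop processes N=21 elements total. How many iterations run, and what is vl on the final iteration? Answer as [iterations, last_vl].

[iterations, last_vl] = [6, 1]

VLMAX = (128 × 1/2) / 16 = 4 lanes
21 elements at 4/iter → 6 passes, remainder 1 on the last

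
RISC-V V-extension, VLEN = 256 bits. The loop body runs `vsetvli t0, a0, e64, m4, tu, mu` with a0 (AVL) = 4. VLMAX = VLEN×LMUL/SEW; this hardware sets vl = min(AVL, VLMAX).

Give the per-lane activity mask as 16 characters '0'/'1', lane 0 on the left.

VLMAX = VLEN×LMUL/SEW = 256×4/64 = 16
vl = min(AVL, VLMAX) = min(4, 16) = 4
bits (lane 0 leftmost): 1111000000000000

predicate = 1111000000000000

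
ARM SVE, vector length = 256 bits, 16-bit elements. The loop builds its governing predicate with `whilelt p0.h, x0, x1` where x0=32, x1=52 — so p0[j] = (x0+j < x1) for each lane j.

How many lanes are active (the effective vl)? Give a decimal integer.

lane count: 256 div 16 = 16
p0[j] = (32+j < 52); true for j=0..15 → 16 lanes set

vl = 16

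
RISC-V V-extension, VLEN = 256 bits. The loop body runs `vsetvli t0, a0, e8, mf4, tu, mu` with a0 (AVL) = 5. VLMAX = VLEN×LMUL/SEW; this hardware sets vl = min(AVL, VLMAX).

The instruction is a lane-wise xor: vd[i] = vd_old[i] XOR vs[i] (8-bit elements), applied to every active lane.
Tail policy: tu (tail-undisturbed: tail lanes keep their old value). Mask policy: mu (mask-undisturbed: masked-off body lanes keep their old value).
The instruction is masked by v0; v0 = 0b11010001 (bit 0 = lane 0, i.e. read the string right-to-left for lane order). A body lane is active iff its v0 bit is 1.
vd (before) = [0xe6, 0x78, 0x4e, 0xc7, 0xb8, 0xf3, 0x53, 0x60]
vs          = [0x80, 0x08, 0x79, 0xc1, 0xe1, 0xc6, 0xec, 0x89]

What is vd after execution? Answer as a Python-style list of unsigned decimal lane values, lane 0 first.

vd = [102, 120, 78, 199, 89, 243, 83, 96]

VLMAX = (256 × 1/4) / 8 = 8 lanes
vl ← min(5, 8) = 5
vd[0] xor(0xe6,0x80) -> 0x66
vd[1] mask-off/keep -> 0x78
vd[2] mask-off/keep -> 0x4e
vd[3] mask-off/keep -> 0xc7
vd[4] xor(0xb8,0xe1) -> 0x59
vd[5] tail/keep -> 0xf3
vd[6] tail/keep -> 0x53
vd[7] tail/keep -> 0x60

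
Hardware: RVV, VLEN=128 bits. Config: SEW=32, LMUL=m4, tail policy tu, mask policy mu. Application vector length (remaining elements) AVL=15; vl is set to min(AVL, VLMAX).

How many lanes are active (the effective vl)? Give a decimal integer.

vl = 15

VLMAX = (128 × 4) / 32 = 16 lanes
vl ← min(15, 16) = 15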